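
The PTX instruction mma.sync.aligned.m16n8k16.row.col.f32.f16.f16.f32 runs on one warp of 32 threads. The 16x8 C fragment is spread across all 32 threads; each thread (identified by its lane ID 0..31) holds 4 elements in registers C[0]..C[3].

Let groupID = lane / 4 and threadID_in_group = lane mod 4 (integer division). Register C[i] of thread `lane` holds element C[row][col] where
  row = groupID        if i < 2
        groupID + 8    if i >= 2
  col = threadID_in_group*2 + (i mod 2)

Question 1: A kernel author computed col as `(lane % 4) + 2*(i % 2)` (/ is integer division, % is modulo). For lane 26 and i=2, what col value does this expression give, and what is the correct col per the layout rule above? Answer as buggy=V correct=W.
`(lane % 4) + 2*(i % 2)`[26,2]->2
L=26->g=26>>2=6, t=26&3=2
[2]->row 6+8=14  col 2·2+0=4
col: 2 vs 4

buggy=2 correct=4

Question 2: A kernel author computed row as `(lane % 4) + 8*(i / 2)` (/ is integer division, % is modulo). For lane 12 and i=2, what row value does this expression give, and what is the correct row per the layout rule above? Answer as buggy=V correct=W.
`(lane % 4) + 8*(i / 2)`[12,2]->8
lane 12: gid=3 (12/4), tid=0 (12%4)
i=2: r=3+8=11, c=0*2+0=0
row: 8 vs 11

buggy=8 correct=11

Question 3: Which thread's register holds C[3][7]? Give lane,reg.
15,1

r=3->g=3,rb=0  c=7->t=3,b0=1
L=3*4+3=15  i=0*2+1=1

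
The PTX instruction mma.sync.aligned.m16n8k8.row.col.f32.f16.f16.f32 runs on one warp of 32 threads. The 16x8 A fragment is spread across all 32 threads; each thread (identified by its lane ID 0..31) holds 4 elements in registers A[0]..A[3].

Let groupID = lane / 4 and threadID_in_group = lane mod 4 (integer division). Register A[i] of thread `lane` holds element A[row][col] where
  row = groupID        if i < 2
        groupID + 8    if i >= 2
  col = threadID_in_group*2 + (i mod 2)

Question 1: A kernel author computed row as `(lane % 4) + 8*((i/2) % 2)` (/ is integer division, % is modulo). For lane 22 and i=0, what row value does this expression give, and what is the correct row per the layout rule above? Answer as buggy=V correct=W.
`(lane % 4) + 8*((i/2) % 2)`[22,0]⇒2
lane 22: gr=5 (22/4), th=2 (22%4)
i=0: r=5+0=5, c=2*2+0=4
row: 2 vs 5

buggy=2 correct=5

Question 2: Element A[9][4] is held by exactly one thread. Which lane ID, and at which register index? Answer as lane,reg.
r=9->g=1,rb=1  c=4->t=2,b0=0
L=1*4+2=6  i=1*2+0=2

6,2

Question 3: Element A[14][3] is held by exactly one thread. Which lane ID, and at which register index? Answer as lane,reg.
r=14⇒gr=6,Rb=1  c=3⇒th=1,odd=1
L=6*4+1=25  i=1*2+1=3

25,3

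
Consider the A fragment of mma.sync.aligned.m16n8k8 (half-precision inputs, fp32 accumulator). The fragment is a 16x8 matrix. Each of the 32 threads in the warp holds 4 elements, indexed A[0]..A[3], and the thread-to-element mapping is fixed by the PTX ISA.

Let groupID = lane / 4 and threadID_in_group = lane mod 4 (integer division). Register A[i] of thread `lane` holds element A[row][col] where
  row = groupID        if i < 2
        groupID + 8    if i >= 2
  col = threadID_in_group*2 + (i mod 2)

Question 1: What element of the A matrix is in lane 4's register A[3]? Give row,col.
4: grp=1,tig=0
[3] (1+8,0*2+1) = (9,1)

9,1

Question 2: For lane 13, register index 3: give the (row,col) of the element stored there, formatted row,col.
11,3

lane 13: gid=3 (13/4), tid=1 (13%4)
i=3: r=3+8=11, c=1*2+1=3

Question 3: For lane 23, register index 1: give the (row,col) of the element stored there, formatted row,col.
5,7

lane 23: grp=5 (23/4), tig=3 (23%4)
i=1: r=5+0=5, c=3*2+1=7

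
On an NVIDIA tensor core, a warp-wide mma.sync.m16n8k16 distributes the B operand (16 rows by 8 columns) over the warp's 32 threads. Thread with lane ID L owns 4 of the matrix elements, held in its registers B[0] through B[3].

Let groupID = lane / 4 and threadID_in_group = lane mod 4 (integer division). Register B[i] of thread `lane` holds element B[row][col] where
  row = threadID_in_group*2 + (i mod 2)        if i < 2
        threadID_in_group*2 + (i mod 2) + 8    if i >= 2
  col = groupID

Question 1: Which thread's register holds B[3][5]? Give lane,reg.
21,1

c: 5->gid=5  r: 3->r8=0,tid=1,i&1=1
L=5*4+1=21  i=0*2+1=1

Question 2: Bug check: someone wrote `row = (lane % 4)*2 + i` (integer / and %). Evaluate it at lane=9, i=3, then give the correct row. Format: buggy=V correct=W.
buggy=5 correct=11

`(lane % 4)*2 + i`[9,3]→5
lane 9→9/4=2, 9 mod 4=1
i=3  r:2·1+1+8→11  c:2
row: 5 vs 11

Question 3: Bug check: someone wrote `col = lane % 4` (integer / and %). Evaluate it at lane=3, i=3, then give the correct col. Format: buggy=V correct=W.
`lane % 4`[3,3]->3
lane 3: g=0 (3/4), t=3 (3%4)
i=3: r=3*2+1+8=15, c=g=0
col: 3 vs 0

buggy=3 correct=0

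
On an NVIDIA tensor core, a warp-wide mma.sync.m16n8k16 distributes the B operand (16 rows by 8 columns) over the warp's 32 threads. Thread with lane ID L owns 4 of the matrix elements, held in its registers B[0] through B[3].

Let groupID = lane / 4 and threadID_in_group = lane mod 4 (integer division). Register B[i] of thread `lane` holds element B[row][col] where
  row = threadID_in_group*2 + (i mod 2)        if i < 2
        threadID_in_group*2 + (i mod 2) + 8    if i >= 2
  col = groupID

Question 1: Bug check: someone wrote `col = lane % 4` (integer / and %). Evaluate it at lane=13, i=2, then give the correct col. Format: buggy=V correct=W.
`lane % 4`[13,2]->1
13: gid=3,tid=1
[2] (1*2+0+8,3) = (10,3)
col: 1 vs 3

buggy=1 correct=3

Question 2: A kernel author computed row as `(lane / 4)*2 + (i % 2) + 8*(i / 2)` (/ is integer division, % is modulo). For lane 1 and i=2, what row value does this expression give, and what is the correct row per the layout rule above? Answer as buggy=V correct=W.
`(lane / 4)*2 + (i % 2) + 8*(i / 2)`[1,2]->8
L=1->gid=1>>2=0, tid=1&3=1
[2]->row 1·2+0+8=10  col gid=0
row: 8 vs 10

buggy=8 correct=10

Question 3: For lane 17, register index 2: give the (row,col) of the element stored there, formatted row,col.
10,4

lane 17→17/4=4, 17 mod 4=1
i=2  r:2·1+0+8→10  c:4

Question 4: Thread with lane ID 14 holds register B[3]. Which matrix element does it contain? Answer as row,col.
lane 14→14/4=3, 14 mod 4=2
i=3  r:2·2+1+8→13  c:3

13,3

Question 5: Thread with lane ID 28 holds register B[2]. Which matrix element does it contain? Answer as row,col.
L=28⇒gr=28>>2=7, th=28&3=0
[2]⇒row 0·2+0+8=8  col gr=7

8,7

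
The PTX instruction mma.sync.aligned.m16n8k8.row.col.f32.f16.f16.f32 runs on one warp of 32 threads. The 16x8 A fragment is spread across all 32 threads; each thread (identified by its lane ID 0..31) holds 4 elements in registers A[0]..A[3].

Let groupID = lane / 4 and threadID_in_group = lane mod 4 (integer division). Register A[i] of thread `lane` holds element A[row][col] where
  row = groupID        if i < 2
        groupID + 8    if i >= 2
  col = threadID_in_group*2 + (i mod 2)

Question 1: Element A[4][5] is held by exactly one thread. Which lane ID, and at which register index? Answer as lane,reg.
18,1

r=4→G=4,rhi=0  c=5→T=2,p=1
L=4*4+2=18  i=0*2+1=1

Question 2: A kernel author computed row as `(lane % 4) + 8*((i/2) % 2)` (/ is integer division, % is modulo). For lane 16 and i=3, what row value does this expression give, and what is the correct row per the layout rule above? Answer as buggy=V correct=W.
`(lane % 4) + 8*((i/2) % 2)`[16,3]->8
lane 16: gid=4 (16/4), tid=0 (16%4)
i=3: r=4+8=12, c=0*2+1=1
row: 8 vs 12

buggy=8 correct=12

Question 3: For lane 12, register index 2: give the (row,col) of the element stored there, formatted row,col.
lane 12->12/4=3, 12 mod 4=0
i=2  r:3+8->11  c:2·0+0->0

11,0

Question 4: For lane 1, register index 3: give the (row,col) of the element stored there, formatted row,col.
8,3

1: gr=0,th=1
[3] (0+8,1*2+1) = (8,3)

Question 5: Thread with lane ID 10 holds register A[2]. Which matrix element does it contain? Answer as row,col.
10,4

lane 10: gr=2 (10/4), th=2 (10%4)
i=2: r=2+8=10, c=2*2+0=4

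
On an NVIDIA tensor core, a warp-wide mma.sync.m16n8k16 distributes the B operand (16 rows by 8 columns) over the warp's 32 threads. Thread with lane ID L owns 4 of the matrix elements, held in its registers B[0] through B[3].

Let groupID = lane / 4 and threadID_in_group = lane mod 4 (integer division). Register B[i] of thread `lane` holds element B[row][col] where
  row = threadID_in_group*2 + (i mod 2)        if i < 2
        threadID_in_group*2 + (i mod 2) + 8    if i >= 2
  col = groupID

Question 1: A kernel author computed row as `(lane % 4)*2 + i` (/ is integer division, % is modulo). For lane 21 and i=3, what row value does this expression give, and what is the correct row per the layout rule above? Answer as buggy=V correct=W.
`(lane % 4)*2 + i`[21,3]->5
L=21->g=21>>2=5, t=21&3=1
[3]->row 1·2+1+8=11  col g=5
row: 5 vs 11

buggy=5 correct=11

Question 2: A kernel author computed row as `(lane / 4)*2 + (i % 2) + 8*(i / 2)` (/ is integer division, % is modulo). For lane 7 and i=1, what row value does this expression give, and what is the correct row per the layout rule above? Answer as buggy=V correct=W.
`(lane / 4)*2 + (i % 2) + 8*(i / 2)`[7,1]⇒3
L=7⇒gr=7>>2=1, th=7&3=3
[1]⇒row 3·2+1+0=7  col gr=1
row: 3 vs 7

buggy=3 correct=7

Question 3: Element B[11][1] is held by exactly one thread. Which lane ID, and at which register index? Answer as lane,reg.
5,3

c=1->g=1  r=11->rb=1,t=1,b0=1
L=1*4+1=5  i=1*2+1=3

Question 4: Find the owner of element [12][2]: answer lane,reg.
c=2→G=2  r=12→rhi=1,T=2,p=0
L=2*4+2=10  i=1*2+0=2

10,2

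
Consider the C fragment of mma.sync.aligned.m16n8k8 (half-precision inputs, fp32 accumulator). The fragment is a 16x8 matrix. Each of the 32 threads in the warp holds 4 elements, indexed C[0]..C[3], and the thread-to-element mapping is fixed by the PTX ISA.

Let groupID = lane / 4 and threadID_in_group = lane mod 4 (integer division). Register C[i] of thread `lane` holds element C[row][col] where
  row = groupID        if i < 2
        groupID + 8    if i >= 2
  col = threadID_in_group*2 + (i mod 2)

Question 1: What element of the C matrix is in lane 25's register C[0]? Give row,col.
6,2

lane 25->25/4=6, 25 mod 4=1
i=0  r:6+0->6  c:2·1+0->2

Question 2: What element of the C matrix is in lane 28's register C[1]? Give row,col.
28: gr=7,th=0
[1] (7+0,0*2+1) = (7,1)

7,1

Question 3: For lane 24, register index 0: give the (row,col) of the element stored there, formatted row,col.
lane 24: gr=6 (24/4), th=0 (24%4)
i=0: r=6+0=6, c=0*2+0=0

6,0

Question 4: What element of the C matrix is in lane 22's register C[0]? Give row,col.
22: g=5,t=2
[0] (5+0,2*2+0) = (5,4)

5,4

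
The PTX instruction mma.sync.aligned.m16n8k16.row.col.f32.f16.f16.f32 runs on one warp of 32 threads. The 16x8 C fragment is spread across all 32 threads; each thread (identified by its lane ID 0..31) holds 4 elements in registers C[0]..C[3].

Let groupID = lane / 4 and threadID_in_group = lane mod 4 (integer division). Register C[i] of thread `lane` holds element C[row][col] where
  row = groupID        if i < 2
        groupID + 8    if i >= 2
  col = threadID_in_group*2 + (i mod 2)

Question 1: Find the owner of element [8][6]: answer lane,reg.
3,2

r=8->g=0,rb=1  c=6->t=3,b0=0
L=0*4+3=3  i=1*2+0=2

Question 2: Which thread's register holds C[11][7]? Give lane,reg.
15,3

r=11->g=3,rb=1  c=7->t=3,b0=1
L=3*4+3=15  i=1*2+1=3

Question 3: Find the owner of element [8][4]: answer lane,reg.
r=8→G=0,rhi=1  c=4→T=2,p=0
L=0*4+2=2  i=1*2+0=2

2,2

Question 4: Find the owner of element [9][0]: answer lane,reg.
4,2

r:9=>grp=1,rB=1  c:0=>tig=0,lo=0
L=1*4+0=4  i=1*2+0=2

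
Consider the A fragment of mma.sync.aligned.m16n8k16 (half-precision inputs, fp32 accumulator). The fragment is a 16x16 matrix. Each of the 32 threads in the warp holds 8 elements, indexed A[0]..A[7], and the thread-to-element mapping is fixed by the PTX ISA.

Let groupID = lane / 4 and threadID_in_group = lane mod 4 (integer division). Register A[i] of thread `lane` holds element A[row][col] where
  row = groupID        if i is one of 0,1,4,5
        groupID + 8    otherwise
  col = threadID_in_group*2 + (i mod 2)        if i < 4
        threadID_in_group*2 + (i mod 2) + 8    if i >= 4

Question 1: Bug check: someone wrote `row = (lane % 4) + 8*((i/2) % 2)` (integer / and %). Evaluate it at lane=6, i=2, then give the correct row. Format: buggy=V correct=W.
`(lane % 4) + 8*((i/2) % 2)`[6,2]->10
L=6->gid=6>>2=1, tid=6&3=2
[2]->row 1+8=9  col 2·2+0+0=4
row: 10 vs 9

buggy=10 correct=9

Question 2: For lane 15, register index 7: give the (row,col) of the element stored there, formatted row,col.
15: gr=3,th=3
[7] (3+8,3*2+1+8) = (11,15)

11,15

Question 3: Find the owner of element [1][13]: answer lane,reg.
r=1→G=1,rhi=0  c=13→chi=1,T=2,p=1
L=1*4+2=6  i=1*4+0*2+1=5

6,5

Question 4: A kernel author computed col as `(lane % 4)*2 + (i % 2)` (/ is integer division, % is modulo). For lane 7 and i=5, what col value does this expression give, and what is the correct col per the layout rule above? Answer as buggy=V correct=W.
buggy=7 correct=15

`(lane % 4)*2 + (i % 2)`[7,5]⇒7
lane 7: gr=1 (7/4), th=3 (7%4)
i=5: r=1+0=1, c=3*2+1+8=15
col: 7 vs 15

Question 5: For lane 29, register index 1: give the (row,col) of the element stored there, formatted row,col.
L=29⇒gr=29>>2=7, th=29&3=1
[1]⇒row 7+0=7  col 1·2+1+0=3

7,3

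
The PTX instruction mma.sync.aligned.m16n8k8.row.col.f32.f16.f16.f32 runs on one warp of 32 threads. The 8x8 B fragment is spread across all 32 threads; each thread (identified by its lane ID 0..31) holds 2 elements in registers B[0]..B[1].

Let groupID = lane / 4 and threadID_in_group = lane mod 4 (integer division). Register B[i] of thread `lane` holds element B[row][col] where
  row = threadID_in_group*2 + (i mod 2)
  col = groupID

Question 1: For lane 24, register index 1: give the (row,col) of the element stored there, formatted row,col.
1,6

lane 24->24/4=6, 24 mod 4=0
i=1  r:2·0+1->1  c:6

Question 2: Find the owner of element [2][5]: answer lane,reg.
21,0

c=5⇒gr=5  r=2⇒th=1,odd=0
L=5*4+1=21  i=0=0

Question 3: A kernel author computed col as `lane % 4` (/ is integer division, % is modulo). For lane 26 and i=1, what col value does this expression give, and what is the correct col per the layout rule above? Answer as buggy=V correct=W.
`lane % 4`[26,1]→2
lane 26→26/4=6, 26 mod 4=2
i=1  r:2·2+1→5  c:6
col: 2 vs 6

buggy=2 correct=6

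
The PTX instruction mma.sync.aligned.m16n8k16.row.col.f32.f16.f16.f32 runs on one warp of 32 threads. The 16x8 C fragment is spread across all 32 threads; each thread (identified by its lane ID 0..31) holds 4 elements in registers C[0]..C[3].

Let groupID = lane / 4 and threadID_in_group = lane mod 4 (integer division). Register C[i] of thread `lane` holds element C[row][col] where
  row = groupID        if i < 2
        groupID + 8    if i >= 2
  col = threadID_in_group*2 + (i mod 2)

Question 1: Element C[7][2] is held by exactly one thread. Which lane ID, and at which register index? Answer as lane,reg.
r=7→G=7,rhi=0  c=2→T=1,p=0
L=7*4+1=29  i=0*2+0=0

29,0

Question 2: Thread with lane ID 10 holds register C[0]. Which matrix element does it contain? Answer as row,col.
2,4

L=10->g=10>>2=2, t=10&3=2
[0]->row 2+0=2  col 2·2+0=4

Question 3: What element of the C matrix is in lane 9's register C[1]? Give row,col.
2,3

lane 9=>9/4=2, 9 mod 4=1
i=1  r:2+0=>2  c:2·1+1=>3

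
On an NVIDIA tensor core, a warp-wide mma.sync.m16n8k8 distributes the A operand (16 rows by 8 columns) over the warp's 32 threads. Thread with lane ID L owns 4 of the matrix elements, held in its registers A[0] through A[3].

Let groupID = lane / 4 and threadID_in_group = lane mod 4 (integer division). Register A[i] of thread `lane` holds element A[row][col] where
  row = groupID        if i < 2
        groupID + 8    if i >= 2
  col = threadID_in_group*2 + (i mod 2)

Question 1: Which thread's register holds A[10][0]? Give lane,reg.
r: 10->gid=2,r8=1  c: 0->tid=0,i&1=0
L=2*4+0=8  i=1*2+0=2

8,2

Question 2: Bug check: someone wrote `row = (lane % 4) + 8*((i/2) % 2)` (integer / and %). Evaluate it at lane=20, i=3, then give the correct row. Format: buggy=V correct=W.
buggy=8 correct=13

`(lane % 4) + 8*((i/2) % 2)`[20,3]->8
L=20->g=20>>2=5, t=20&3=0
[3]->row 5+8=13  col 0·2+1=1
row: 8 vs 13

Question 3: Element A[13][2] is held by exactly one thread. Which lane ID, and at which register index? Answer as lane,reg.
21,2

r: 13->gid=5,r8=1  c: 2->tid=1,i&1=0
L=5*4+1=21  i=1*2+0=2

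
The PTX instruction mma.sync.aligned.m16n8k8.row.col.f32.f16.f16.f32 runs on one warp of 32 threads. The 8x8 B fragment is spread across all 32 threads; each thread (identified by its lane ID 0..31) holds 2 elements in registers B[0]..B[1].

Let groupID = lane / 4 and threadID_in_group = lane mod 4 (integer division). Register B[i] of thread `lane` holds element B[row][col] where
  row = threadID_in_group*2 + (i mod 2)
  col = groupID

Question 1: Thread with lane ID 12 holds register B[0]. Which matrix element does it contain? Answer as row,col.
0,3

L=12→G=12>>2=3, T=12&3=0
[0]→row 0·2+0=0  col G=3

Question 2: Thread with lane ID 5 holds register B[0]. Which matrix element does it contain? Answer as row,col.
2,1

lane 5: gid=1 (5/4), tid=1 (5%4)
i=0: r=1*2+0=2, c=gid=1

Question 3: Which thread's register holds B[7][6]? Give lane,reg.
c=6⇒gr=6  r=7⇒th=3,odd=1
L=6*4+3=27  i=1=1

27,1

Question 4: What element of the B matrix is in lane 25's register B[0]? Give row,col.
2,6

lane 25: gid=6 (25/4), tid=1 (25%4)
i=0: r=1*2+0=2, c=gid=6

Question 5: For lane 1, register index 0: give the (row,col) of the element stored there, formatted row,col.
L=1=>grp=1>>2=0, tig=1&3=1
[0]=>row 1·2+0=2  col grp=0

2,0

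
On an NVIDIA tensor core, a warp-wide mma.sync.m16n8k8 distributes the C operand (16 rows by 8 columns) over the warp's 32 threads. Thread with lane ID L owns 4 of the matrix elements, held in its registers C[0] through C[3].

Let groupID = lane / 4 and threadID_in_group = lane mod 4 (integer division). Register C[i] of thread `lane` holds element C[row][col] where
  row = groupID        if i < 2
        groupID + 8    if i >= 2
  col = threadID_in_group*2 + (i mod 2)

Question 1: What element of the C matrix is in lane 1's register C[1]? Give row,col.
1: g=0,t=1
[1] (0+0,1*2+1) = (0,3)

0,3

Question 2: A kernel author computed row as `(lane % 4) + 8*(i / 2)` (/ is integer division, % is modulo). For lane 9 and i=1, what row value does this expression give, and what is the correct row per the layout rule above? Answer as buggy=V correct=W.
buggy=1 correct=2

`(lane % 4) + 8*(i / 2)`[9,1]→1
9: G=2,T=1
[1] (2+0,1*2+1) = (2,3)
row: 1 vs 2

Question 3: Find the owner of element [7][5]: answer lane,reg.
30,1

r: 7->gid=7,r8=0  c: 5->tid=2,i&1=1
L=7*4+2=30  i=0*2+1=1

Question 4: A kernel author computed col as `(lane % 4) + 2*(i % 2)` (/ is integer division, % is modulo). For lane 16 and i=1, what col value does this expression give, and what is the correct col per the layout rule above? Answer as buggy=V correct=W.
buggy=2 correct=1

`(lane % 4) + 2*(i % 2)`[16,1]→2
16: G=4,T=0
[1] (4+0,0*2+1) = (4,1)
col: 2 vs 1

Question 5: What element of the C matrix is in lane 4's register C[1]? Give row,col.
1,1

L=4->g=4>>2=1, t=4&3=0
[1]->row 1+0=1  col 0·2+1=1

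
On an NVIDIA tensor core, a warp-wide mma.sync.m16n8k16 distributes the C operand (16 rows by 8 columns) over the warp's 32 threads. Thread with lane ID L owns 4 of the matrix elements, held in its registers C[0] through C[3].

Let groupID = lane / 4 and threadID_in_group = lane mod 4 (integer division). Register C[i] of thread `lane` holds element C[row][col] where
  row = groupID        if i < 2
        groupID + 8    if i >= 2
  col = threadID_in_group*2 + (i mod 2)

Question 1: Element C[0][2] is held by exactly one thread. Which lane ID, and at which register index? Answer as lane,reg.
r=0→G=0,rhi=0  c=2→T=1,p=0
L=0*4+1=1  i=0*2+0=0

1,0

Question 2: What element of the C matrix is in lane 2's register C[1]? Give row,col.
2: G=0,T=2
[1] (0+0,2*2+1) = (0,5)

0,5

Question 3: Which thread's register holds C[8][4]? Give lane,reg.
2,2

r=8→G=0,rhi=1  c=4→T=2,p=0
L=0*4+2=2  i=1*2+0=2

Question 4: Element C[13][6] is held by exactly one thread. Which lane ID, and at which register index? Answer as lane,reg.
r: 13->gid=5,r8=1  c: 6->tid=3,i&1=0
L=5*4+3=23  i=1*2+0=2

23,2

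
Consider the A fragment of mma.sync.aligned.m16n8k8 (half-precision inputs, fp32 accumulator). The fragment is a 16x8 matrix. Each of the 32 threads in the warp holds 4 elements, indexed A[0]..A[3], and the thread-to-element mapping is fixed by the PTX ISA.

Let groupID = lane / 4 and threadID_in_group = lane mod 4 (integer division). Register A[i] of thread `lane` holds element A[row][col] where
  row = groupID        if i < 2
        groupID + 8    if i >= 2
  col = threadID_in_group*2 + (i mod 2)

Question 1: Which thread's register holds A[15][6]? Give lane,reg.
31,2

r:15=>grp=7,rB=1  c:6=>tig=3,lo=0
L=7*4+3=31  i=1*2+0=2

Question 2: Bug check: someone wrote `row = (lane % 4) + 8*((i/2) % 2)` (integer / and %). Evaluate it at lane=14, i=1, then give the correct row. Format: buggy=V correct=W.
`(lane % 4) + 8*((i/2) % 2)`[14,1]⇒2
L=14⇒gr=14>>2=3, th=14&3=2
[1]⇒row 3+0=3  col 2·2+1=5
row: 2 vs 3

buggy=2 correct=3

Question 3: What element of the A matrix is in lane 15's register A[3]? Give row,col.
11,7

lane 15→15/4=3, 15 mod 4=3
i=3  r:3+8→11  c:2·3+1→7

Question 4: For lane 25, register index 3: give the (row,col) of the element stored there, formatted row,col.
14,3

25: g=6,t=1
[3] (6+8,1*2+1) = (14,3)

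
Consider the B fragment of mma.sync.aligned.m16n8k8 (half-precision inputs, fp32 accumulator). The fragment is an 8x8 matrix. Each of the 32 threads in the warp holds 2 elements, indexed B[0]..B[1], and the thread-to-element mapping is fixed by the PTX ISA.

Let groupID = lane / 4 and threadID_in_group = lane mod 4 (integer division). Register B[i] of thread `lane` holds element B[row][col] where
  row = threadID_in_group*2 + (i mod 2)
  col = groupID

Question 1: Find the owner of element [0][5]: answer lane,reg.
20,0

c=5→G=5  r=0→T=0,p=0
L=5*4+0=20  i=0=0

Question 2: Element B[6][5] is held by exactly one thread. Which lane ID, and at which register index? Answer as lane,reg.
c=5⇒gr=5  r=6⇒th=3,odd=0
L=5*4+3=23  i=0=0

23,0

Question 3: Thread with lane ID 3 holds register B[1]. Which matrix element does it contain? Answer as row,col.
7,0

3: gr=0,th=3
[1] (3*2+1,0) = (7,0)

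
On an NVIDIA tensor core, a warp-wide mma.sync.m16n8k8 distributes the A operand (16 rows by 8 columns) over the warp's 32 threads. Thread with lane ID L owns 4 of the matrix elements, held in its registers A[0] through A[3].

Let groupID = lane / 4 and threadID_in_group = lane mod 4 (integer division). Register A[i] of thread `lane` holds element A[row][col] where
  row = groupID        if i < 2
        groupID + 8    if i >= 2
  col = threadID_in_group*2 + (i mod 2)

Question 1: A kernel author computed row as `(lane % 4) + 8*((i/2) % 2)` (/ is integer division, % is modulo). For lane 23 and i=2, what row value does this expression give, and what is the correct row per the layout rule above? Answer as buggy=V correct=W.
`(lane % 4) + 8*((i/2) % 2)`[23,2]->11
lane 23: g=5 (23/4), t=3 (23%4)
i=2: r=5+8=13, c=3*2+0=6
row: 11 vs 13

buggy=11 correct=13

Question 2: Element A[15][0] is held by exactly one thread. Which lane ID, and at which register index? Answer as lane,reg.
r: 15->gid=7,r8=1  c: 0->tid=0,i&1=0
L=7*4+0=28  i=1*2+0=2

28,2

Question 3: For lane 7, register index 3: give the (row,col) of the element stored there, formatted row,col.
9,7

7: gr=1,th=3
[3] (1+8,3*2+1) = (9,7)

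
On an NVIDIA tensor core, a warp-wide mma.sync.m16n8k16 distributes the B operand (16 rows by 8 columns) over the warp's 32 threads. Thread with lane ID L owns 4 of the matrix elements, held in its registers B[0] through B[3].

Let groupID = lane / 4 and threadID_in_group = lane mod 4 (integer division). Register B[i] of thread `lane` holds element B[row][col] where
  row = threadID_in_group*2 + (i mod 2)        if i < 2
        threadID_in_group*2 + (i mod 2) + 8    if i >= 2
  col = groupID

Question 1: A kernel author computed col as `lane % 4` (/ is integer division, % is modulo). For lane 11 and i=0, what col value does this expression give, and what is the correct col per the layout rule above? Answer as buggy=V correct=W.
buggy=3 correct=2

`lane % 4`[11,0]⇒3
L=11⇒gr=11>>2=2, th=11&3=3
[0]⇒row 3·2+0+0=6  col gr=2
col: 3 vs 2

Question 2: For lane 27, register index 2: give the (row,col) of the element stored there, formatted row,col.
14,6

lane 27=>27/4=6, 27 mod 4=3
i=2  r:2·3+0+8=>14  c:6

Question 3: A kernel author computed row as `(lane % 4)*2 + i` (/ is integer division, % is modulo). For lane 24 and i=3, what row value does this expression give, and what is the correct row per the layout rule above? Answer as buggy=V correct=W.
buggy=3 correct=9

`(lane % 4)*2 + i`[24,3]->3
lane 24->24/4=6, 24 mod 4=0
i=3  r:2·0+1+8->9  c:6
row: 3 vs 9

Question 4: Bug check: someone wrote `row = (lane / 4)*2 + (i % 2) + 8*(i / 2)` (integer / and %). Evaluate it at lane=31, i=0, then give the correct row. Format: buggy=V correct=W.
`(lane / 4)*2 + (i % 2) + 8*(i / 2)`[31,0]->14
L=31->gid=31>>2=7, tid=31&3=3
[0]->row 3·2+0+0=6  col gid=7
row: 14 vs 6

buggy=14 correct=6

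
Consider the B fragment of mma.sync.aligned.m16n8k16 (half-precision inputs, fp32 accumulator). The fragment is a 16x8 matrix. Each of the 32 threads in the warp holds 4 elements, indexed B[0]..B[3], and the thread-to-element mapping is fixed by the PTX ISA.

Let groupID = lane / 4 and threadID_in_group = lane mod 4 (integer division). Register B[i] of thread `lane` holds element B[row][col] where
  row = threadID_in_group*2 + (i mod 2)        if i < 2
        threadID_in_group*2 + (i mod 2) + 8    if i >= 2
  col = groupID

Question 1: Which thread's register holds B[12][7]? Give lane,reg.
c=7->g=7  r=12->rb=1,t=2,b0=0
L=7*4+2=30  i=1*2+0=2

30,2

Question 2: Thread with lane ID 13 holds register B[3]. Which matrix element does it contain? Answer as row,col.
11,3

L=13=>grp=13>>2=3, tig=13&3=1
[3]=>row 1·2+1+8=11  col grp=3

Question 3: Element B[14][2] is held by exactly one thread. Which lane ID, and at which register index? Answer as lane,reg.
11,2

c=2->g=2  r=14->rb=1,t=3,b0=0
L=2*4+3=11  i=1*2+0=2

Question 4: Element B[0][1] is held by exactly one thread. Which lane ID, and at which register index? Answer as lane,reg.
c=1->g=1  r=0->rb=0,t=0,b0=0
L=1*4+0=4  i=0*2+0=0

4,0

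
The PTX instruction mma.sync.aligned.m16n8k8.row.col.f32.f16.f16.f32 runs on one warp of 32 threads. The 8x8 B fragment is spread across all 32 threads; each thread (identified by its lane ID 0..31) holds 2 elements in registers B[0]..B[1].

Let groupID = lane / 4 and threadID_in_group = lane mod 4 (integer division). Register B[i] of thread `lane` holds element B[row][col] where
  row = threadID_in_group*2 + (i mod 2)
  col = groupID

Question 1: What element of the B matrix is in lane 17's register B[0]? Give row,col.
lane 17: G=4 (17/4), T=1 (17%4)
i=0: r=1*2+0=2, c=G=4

2,4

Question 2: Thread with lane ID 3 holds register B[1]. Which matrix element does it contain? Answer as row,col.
7,0

lane 3: G=0 (3/4), T=3 (3%4)
i=1: r=3*2+1=7, c=G=0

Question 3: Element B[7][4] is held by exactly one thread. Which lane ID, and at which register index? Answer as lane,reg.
19,1

c=4⇒gr=4  r=7⇒th=3,odd=1
L=4*4+3=19  i=1=1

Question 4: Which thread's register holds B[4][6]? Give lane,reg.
26,0

c: 6->gid=6  r: 4->tid=2,i&1=0
L=6*4+2=26  i=0=0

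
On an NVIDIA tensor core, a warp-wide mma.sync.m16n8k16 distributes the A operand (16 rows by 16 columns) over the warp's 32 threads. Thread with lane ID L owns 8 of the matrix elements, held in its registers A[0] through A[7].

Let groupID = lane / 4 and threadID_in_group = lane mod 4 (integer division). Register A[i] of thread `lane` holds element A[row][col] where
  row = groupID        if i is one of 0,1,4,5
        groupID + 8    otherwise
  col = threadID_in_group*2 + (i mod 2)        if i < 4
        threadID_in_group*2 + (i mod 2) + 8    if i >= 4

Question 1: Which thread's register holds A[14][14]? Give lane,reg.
r=14⇒gr=6,Rb=1  c=14⇒Cb=1,th=3,odd=0
L=6*4+3=27  i=1*4+1*2+0=6

27,6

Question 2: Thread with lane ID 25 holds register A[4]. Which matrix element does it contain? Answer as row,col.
25: g=6,t=1
[4] (6+0,1*2+0+8) = (6,10)

6,10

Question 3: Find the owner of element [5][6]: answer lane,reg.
r=5→G=5,rhi=0  c=6→chi=0,T=3,p=0
L=5*4+3=23  i=0*4+0*2+0=0

23,0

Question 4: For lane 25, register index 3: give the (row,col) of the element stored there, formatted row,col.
25: gr=6,th=1
[3] (6+8,1*2+1+0) = (14,3)

14,3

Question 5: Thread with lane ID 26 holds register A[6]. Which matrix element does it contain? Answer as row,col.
14,12

lane 26: G=6 (26/4), T=2 (26%4)
i=6: r=6+8=14, c=2*2+0+8=12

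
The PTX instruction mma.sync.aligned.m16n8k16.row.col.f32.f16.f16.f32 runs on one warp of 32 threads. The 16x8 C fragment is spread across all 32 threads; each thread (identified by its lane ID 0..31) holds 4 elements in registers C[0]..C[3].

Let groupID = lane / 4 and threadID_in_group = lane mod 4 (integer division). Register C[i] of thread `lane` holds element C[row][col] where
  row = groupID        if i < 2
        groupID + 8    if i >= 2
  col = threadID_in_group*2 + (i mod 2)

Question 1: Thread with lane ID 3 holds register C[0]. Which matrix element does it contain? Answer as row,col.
3: gr=0,th=3
[0] (0+0,3*2+0) = (0,6)

0,6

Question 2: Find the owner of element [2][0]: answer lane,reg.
8,0

r:2=>grp=2,rB=0  c:0=>tig=0,lo=0
L=2*4+0=8  i=0*2+0=0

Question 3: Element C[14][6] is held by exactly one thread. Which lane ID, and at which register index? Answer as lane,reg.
27,2

r: 14->gid=6,r8=1  c: 6->tid=3,i&1=0
L=6*4+3=27  i=1*2+0=2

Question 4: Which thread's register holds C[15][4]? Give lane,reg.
30,2

r:15=>grp=7,rB=1  c:4=>tig=2,lo=0
L=7*4+2=30  i=1*2+0=2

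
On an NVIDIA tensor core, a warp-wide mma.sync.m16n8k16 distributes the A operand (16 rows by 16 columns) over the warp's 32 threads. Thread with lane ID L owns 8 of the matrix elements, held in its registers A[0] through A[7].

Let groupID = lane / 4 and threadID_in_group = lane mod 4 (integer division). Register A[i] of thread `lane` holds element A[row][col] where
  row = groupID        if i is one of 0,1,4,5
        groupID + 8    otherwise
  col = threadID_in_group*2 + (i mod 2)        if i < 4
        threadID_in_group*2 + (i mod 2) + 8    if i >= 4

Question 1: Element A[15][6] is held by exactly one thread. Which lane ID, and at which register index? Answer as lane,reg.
31,2

r: 15->gid=7,r8=1  c: 6->c8=0,tid=3,i&1=0
L=7*4+3=31  i=0*4+1*2+0=2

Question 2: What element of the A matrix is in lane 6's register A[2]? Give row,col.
lane 6⇒6/4=1, 6 mod 4=2
i=2  r:1+8⇒9  c:2·2+0+0⇒4

9,4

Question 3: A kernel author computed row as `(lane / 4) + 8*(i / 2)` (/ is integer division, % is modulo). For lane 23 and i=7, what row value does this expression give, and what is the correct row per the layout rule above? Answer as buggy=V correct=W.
buggy=29 correct=13

`(lane / 4) + 8*(i / 2)`[23,7]→29
23: G=5,T=3
[7] (5+8,3*2+1+8) = (13,15)
row: 29 vs 13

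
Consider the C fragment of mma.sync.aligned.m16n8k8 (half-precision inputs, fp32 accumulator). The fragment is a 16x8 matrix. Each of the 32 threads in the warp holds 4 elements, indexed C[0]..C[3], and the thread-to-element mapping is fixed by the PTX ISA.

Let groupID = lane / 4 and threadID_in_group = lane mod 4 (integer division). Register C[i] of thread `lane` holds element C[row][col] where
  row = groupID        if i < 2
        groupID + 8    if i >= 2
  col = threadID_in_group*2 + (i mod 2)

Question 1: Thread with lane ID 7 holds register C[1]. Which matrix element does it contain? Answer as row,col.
lane 7->7/4=1, 7 mod 4=3
i=1  r:1+0->1  c:2·3+1->7

1,7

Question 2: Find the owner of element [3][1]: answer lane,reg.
12,1

r=3→G=3,rhi=0  c=1→T=0,p=1
L=3*4+0=12  i=0*2+1=1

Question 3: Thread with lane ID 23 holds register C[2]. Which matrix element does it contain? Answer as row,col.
lane 23: g=5 (23/4), t=3 (23%4)
i=2: r=5+8=13, c=3*2+0=6

13,6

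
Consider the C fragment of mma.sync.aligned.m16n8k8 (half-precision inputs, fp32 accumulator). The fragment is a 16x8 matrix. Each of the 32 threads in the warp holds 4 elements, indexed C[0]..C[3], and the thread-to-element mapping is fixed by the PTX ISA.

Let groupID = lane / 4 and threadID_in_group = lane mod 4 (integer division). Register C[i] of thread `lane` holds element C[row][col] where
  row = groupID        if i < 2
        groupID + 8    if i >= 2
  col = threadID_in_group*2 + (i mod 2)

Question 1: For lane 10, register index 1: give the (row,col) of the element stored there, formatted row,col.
L=10=>grp=10>>2=2, tig=10&3=2
[1]=>row 2+0=2  col 2·2+1=5

2,5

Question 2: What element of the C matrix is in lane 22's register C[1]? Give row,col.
lane 22->22/4=5, 22 mod 4=2
i=1  r:5+0->5  c:2·2+1->5

5,5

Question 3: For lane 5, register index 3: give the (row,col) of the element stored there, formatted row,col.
9,3

L=5->gid=5>>2=1, tid=5&3=1
[3]->row 1+8=9  col 1·2+1=3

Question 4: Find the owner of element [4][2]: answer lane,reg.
17,0

r=4->g=4,rb=0  c=2->t=1,b0=0
L=4*4+1=17  i=0*2+0=0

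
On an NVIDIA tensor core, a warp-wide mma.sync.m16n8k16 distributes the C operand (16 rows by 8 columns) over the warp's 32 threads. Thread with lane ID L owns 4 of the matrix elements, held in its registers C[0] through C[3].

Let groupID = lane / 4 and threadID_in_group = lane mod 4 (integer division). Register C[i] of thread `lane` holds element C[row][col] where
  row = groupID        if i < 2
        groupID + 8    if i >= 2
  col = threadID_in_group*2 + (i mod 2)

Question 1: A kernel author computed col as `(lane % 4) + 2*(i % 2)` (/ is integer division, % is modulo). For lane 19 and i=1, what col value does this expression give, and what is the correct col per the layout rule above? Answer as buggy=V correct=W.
buggy=5 correct=7

`(lane % 4) + 2*(i % 2)`[19,1]⇒5
19: gr=4,th=3
[1] (4+0,3*2+1) = (4,7)
col: 5 vs 7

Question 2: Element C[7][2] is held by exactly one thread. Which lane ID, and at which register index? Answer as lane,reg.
r=7→G=7,rhi=0  c=2→T=1,p=0
L=7*4+1=29  i=0*2+0=0

29,0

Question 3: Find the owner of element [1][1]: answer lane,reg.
4,1

r:1=>grp=1,rB=0  c:1=>tig=0,lo=1
L=1*4+0=4  i=0*2+1=1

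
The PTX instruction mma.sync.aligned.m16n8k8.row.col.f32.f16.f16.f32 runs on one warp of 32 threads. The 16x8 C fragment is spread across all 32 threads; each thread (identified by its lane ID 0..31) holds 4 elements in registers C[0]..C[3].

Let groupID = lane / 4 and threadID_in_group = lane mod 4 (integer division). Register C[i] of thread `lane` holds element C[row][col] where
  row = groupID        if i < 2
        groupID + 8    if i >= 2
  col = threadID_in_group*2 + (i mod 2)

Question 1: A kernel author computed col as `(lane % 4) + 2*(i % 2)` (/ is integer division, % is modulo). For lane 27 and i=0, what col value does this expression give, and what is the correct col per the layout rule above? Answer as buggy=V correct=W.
buggy=3 correct=6

`(lane % 4) + 2*(i % 2)`[27,0]->3
L=27->g=27>>2=6, t=27&3=3
[0]->row 6+0=6  col 3·2+0=6
col: 3 vs 6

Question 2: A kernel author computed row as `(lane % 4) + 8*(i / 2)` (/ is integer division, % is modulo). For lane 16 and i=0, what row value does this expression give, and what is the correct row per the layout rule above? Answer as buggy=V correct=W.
`(lane % 4) + 8*(i / 2)`[16,0]=>0
lane 16=>16/4=4, 16 mod 4=0
i=0  r:4+0=>4  c:2·0+0=>0
row: 0 vs 4

buggy=0 correct=4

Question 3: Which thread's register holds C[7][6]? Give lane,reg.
r:7=>grp=7,rB=0  c:6=>tig=3,lo=0
L=7*4+3=31  i=0*2+0=0

31,0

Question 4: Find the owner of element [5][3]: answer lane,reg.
21,1

r=5->g=5,rb=0  c=3->t=1,b0=1
L=5*4+1=21  i=0*2+1=1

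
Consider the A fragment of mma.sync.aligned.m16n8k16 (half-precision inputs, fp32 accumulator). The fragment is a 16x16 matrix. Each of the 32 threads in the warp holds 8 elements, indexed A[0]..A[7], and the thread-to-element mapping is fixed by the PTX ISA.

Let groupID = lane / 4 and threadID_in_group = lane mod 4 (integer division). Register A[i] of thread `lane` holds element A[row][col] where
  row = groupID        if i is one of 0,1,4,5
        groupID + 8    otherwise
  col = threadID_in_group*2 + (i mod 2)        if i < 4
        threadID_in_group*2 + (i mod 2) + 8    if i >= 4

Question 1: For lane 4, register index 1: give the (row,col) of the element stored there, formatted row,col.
4: grp=1,tig=0
[1] (1+0,0*2+1+0) = (1,1)

1,1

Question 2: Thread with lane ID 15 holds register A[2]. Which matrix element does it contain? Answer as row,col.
15: G=3,T=3
[2] (3+8,3*2+0+0) = (11,6)

11,6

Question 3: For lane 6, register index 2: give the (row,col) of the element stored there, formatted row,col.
9,4

L=6→G=6>>2=1, T=6&3=2
[2]→row 1+8=9  col 2·2+0+0=4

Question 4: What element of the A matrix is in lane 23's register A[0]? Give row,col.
5,6

lane 23->23/4=5, 23 mod 4=3
i=0  r:5+0->5  c:2·3+0+0->6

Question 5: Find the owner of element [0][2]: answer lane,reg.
r:0=>grp=0,rB=0  c:2=>cB=0,tig=1,lo=0
L=0*4+1=1  i=0*4+0*2+0=0

1,0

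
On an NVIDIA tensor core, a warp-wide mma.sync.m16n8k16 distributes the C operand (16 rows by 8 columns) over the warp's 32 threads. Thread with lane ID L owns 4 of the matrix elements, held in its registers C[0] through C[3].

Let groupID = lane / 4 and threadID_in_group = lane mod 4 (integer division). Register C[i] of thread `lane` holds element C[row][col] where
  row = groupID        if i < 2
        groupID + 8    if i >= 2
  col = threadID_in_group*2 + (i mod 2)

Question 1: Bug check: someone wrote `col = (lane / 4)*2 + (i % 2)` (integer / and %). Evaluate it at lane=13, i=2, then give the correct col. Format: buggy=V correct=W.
`(lane / 4)*2 + (i % 2)`[13,2]→6
lane 13→13/4=3, 13 mod 4=1
i=2  r:3+8→11  c:2·1+0→2
col: 6 vs 2

buggy=6 correct=2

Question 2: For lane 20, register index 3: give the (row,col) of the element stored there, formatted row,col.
13,1

20: g=5,t=0
[3] (5+8,0*2+1) = (13,1)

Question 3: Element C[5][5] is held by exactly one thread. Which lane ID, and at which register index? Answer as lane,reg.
r: 5->gid=5,r8=0  c: 5->tid=2,i&1=1
L=5*4+2=22  i=0*2+1=1

22,1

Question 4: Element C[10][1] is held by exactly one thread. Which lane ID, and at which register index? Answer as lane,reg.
r=10→G=2,rhi=1  c=1→T=0,p=1
L=2*4+0=8  i=1*2+1=3

8,3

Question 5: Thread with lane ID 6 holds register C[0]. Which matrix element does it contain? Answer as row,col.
1,4

lane 6→6/4=1, 6 mod 4=2
i=0  r:1+0→1  c:2·2+0→4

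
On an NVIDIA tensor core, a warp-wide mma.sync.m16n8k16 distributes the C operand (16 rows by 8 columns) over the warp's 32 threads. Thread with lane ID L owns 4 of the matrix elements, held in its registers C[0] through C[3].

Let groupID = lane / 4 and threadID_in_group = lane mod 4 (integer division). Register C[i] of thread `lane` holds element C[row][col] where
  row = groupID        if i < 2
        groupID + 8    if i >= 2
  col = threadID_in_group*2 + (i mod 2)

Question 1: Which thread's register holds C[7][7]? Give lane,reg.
r=7→G=7,rhi=0  c=7→T=3,p=1
L=7*4+3=31  i=0*2+1=1

31,1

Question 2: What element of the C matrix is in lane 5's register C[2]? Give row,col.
9,2

5: g=1,t=1
[2] (1+8,1*2+0) = (9,2)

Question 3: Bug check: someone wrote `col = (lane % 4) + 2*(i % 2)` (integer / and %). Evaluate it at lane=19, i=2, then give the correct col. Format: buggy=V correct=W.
`(lane % 4) + 2*(i % 2)`[19,2]⇒3
L=19⇒gr=19>>2=4, th=19&3=3
[2]⇒row 4+8=12  col 3·2+0=6
col: 3 vs 6

buggy=3 correct=6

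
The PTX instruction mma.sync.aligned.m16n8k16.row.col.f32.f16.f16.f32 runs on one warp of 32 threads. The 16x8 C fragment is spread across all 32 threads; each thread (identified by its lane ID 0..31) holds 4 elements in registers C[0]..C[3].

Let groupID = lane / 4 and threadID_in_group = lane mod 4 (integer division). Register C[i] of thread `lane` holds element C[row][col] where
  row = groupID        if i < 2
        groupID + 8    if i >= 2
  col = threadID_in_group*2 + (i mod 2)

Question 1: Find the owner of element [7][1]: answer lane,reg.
r:7=>grp=7,rB=0  c:1=>tig=0,lo=1
L=7*4+0=28  i=0*2+1=1

28,1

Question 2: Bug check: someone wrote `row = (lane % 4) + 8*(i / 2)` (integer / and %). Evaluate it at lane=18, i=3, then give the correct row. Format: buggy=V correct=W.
`(lane % 4) + 8*(i / 2)`[18,3]=>10
lane 18=>18/4=4, 18 mod 4=2
i=3  r:4+8=>12  c:2·2+1=>5
row: 10 vs 12

buggy=10 correct=12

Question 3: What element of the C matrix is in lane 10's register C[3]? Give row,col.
lane 10→10/4=2, 10 mod 4=2
i=3  r:2+8→10  c:2·2+1→5

10,5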